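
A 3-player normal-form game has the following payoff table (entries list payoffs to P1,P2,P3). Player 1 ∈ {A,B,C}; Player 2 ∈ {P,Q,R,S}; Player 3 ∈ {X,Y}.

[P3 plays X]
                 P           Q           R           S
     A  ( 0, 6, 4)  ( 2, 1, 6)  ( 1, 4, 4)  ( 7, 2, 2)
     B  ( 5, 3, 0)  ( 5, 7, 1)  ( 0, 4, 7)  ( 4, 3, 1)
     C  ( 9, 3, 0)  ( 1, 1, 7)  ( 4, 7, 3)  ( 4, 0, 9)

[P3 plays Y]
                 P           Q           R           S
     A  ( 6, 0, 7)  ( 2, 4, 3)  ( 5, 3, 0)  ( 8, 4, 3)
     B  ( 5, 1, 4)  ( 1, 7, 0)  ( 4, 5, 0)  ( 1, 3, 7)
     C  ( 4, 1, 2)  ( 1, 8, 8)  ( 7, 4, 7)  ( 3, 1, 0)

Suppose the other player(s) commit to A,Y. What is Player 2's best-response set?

u_2(P vs A,Y) = 0
u_2(Q vs A,Y) = 4
u_2(R vs A,Y) = 3
u_2(S vs A,Y) = 4
max payoff 4 at {Q,S}

argmax u_2 = {Q,S}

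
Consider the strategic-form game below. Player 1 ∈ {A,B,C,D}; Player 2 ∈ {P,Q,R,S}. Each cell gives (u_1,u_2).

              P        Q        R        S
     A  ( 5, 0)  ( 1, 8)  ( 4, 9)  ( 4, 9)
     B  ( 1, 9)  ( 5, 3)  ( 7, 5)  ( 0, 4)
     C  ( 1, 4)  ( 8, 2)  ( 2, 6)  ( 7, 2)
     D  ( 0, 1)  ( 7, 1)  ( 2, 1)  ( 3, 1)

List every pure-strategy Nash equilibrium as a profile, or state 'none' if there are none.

Equilibria: none

(A,P): not NE [P2→S gives 9>0]
(A,Q): not NE [P1→C gives 8>1; P2→S gives 9>8]
(A,R): not NE [P1→B gives 7>4]
(A,S): not NE [P1→C gives 7>4]
(B,P): not NE [P1→A gives 5>1]
(B,Q): not NE [P1→C gives 8>5; P2→P gives 9>3]
(B,R): not NE [P2→P gives 9>5]
(B,S): not NE [P1→C gives 7>0; P2→P gives 9>4]
(C,P): not NE [P1→A gives 5>1; P2→R gives 6>4]
(C,Q): not NE [P2→R gives 6>2]
(C,R): not NE [P1→B gives 7>2]
(C,S): not NE [P2→R gives 6>2]
(D,P): not NE [P1→A gives 5>0]
(D,Q): not NE [P1→C gives 8>7]
(D,R): not NE [P1→B gives 7>2]
(D,S): not NE [P1→C gives 7>3]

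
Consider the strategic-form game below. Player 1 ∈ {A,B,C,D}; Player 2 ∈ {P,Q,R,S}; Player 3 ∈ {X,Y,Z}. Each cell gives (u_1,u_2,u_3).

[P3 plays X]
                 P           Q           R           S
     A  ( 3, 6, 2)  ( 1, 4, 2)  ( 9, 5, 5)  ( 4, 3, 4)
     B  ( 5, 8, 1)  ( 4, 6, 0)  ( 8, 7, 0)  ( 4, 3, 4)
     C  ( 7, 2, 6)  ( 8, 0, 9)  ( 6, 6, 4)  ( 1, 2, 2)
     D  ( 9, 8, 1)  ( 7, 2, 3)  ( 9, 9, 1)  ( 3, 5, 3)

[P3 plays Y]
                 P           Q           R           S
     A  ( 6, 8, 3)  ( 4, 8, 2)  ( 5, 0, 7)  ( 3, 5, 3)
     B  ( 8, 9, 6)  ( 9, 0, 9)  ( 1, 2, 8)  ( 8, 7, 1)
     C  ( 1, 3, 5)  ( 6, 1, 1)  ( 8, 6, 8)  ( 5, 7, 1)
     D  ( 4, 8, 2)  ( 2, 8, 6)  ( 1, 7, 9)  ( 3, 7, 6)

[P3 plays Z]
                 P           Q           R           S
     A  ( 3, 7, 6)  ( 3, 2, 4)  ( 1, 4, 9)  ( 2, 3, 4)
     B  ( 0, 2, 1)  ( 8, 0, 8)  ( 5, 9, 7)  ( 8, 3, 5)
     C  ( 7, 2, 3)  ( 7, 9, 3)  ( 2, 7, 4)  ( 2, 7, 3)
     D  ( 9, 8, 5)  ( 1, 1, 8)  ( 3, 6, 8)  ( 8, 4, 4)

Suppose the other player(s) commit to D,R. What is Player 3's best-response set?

u_3(X vs D,R) = 1
u_3(Y vs D,R) = 9
u_3(Z vs D,R) = 8
max payoff 9 at {Y}

argmax u_3 = {Y}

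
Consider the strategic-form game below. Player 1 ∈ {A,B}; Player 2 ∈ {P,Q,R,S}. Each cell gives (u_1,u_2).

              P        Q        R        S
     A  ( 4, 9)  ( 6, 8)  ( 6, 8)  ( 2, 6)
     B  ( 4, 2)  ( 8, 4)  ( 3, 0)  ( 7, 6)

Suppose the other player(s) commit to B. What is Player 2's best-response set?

P2 best: {S}

u_2(P vs B) = 2
u_2(Q vs B) = 4
u_2(R vs B) = 0
u_2(S vs B) = 6
max payoff 6 at {S}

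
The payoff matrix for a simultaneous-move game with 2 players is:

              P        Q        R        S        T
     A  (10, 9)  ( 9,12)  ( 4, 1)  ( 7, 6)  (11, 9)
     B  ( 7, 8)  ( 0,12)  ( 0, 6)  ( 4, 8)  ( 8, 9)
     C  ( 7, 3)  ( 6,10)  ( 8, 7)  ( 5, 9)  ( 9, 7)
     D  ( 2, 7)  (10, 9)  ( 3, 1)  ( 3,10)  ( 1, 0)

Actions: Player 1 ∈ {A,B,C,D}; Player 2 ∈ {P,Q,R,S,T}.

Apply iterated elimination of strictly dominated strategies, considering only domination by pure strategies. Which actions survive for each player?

P1 drop B (A beats it: P:10>7 Q:9>0 R:4>0 S:7>4 T:11>8)
P2 drop P (Q beats it: A:12>9 C:10>3 D:9>7)
P2 drop R (Q beats it: A:12>1 C:10>7 D:9>1)
P1 drop C (A beats it: Q:9>6 S:7>5 T:11>9)
P2 drop T (Q beats it: A:12>9 D:9>0)
P1→{A,D} P2→{Q,S}

Survivors P1:{A,D} P2:{Q,S}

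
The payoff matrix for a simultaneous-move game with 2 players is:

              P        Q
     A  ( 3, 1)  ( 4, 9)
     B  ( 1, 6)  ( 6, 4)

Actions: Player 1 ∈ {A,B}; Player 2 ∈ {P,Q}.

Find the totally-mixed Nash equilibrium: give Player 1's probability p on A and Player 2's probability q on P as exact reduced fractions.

P1 indiff ⇒ q·3+(1-q)·4 = q·1+(1-q)·6 ⇒ q(2) = (1-q)(2) ⇒ q = 1/2
P2 indiff ⇒ p·1+(1-p)·6 = p·9+(1-p)·4 ⇒ p(-8) = (1-p)(-2) ⇒ p = 1/5

p=1/5, q=1/2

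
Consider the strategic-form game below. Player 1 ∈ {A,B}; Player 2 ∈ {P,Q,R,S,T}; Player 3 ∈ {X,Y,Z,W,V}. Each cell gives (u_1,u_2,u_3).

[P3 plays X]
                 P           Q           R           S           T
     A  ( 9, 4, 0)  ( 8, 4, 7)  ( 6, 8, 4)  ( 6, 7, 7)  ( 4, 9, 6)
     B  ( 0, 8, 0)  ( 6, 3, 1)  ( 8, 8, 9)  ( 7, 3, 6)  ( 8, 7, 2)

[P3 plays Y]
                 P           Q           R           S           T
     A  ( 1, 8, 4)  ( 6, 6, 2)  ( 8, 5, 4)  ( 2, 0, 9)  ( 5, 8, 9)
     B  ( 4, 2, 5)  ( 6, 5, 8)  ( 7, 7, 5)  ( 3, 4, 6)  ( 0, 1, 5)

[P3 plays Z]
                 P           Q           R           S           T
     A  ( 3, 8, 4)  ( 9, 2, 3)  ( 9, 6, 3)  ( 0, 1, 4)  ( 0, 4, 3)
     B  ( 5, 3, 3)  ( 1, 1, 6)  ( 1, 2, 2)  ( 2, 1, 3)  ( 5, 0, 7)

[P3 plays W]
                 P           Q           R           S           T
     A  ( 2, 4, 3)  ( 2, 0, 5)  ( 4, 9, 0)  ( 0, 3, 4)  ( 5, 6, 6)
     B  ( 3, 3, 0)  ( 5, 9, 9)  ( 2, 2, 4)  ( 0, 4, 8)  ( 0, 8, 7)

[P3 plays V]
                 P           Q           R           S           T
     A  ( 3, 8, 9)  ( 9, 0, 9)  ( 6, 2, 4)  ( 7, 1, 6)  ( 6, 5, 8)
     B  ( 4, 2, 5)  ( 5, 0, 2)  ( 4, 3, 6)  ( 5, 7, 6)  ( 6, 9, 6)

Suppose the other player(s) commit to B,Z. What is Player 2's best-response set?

P2 best: {P}

u_2(P vs B,Z) = 3
u_2(Q vs B,Z) = 1
u_2(R vs B,Z) = 2
u_2(S vs B,Z) = 1
u_2(T vs B,Z) = 0
max payoff 3 at {P}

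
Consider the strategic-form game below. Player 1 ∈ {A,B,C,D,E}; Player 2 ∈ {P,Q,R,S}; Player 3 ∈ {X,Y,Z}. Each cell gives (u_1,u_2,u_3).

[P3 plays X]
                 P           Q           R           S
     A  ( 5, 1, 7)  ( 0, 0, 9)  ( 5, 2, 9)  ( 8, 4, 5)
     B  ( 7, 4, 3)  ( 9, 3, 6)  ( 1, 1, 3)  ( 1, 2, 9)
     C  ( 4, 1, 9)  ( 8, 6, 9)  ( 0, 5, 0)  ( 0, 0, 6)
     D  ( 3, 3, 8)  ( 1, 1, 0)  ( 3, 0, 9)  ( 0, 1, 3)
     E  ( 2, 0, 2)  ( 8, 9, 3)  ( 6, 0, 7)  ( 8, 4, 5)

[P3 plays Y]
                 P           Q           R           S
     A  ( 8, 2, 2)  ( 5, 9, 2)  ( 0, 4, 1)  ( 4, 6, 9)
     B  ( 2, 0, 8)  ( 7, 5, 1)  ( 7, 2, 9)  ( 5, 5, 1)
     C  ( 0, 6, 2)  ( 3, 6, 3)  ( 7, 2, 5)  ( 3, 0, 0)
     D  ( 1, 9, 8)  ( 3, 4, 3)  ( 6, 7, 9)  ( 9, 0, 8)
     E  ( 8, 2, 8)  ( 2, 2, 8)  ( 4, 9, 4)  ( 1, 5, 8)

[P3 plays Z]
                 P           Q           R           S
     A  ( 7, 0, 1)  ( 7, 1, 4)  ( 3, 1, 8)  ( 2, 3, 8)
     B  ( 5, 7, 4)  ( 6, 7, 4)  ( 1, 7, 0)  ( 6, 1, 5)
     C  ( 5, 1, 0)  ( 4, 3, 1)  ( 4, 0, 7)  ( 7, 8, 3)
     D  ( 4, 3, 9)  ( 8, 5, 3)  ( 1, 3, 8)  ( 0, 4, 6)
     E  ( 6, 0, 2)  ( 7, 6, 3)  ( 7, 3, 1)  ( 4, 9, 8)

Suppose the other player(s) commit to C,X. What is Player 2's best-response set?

P2 best: {Q}

u_2(P vs C,X) = 1
u_2(Q vs C,X) = 6
u_2(R vs C,X) = 5
u_2(S vs C,X) = 0
max payoff 6 at {Q}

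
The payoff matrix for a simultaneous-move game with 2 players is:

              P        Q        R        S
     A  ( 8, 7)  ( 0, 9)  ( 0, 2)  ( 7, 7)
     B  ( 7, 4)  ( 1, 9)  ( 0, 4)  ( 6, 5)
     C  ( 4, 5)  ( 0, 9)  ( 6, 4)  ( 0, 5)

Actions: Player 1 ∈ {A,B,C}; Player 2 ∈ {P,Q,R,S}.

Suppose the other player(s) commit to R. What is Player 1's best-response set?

argmax u_1 = {C}

u_1(A vs R) = 0
u_1(B vs R) = 0
u_1(C vs R) = 6
max payoff 6 at {C}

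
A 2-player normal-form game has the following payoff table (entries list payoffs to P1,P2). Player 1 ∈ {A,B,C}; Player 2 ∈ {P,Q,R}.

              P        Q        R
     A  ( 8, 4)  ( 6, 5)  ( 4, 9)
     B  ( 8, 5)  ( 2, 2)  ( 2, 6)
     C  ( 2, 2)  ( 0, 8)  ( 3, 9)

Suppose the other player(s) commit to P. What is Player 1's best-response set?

BR_1 = {A,B}

u_1(A vs P) = 8
u_1(B vs P) = 8
u_1(C vs P) = 2
max payoff 8 at {A,B}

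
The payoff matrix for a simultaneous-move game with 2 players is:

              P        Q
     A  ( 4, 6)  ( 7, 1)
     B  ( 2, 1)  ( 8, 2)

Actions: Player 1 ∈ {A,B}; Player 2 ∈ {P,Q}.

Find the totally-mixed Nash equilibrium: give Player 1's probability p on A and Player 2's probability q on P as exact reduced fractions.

p=1/6, q=1/3

P1 indiff ⇒ q·4+(1-q)·7 = q·2+(1-q)·8 ⇒ q(2) = (1-q)(1) ⇒ q = 1/3
P2 indiff ⇒ p·6+(1-p)·1 = p·1+(1-p)·2 ⇒ p(5) = (1-p)(1) ⇒ p = 1/6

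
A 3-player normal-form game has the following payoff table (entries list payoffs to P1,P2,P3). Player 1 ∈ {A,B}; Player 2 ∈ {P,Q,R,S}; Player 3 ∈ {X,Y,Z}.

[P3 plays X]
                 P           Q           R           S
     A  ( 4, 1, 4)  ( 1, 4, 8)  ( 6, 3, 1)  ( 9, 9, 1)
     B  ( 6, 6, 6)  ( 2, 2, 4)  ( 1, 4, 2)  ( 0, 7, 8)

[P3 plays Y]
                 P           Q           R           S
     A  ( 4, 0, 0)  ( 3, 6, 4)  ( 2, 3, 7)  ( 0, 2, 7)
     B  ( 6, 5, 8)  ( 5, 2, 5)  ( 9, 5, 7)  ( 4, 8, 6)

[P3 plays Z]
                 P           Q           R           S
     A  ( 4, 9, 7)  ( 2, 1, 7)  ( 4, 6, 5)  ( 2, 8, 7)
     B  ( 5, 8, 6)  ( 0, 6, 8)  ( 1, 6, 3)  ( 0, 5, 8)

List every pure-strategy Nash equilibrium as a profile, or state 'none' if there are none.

PSNE: ∅

(A,P,X): not NE [P1→B gives 6>4; P2→S gives 9>1; P3→Z gives 7>4]
(A,P,Y): not NE [P1→B gives 6>4; P2→Q gives 6>0; P3→Z gives 7>0]
(A,P,Z): not NE [P1→B gives 5>4]
(A,Q,X): not NE [P1→B gives 2>1; P2→S gives 9>4]
(A,Q,Y): not NE [P1→B gives 5>3; P3→X gives 8>4]
(A,Q,Z): not NE [P2→P gives 9>1; P3→X gives 8>7]
(A,R,X): not NE [P2→S gives 9>3; P3→Y gives 7>1]
(A,R,Y): not NE [P1→B gives 9>2; P2→Q gives 6>3]
(A,R,Z): not NE [P2→P gives 9>6; P3→Y gives 7>5]
(A,S,X): not NE [P3→Z gives 7>1]
(A,S,Y): not NE [P1→B gives 4>0; P2→Q gives 6>2]
(A,S,Z): not NE [P2→P gives 9>8]
(B,P,X): not NE [P2→S gives 7>6; P3→Y gives 8>6]
(B,P,Y): not NE [P2→S gives 8>5]
(B,P,Z): not NE [P3→Y gives 8>6]
(B,Q,X): not NE [P2→S gives 7>2; P3→Z gives 8>4]
(B,Q,Y): not NE [P2→S gives 8>2; P3→Z gives 8>5]
(B,Q,Z): not NE [P1→A gives 2>0; P2→P gives 8>6]
(B,R,X): not NE [P1→A gives 6>1; P2→S gives 7>4; P3→Y gives 7>2]
(B,R,Y): not NE [P2→S gives 8>5]
(B,R,Z): not NE [P1→A gives 4>1; P2→P gives 8>6; P3→Y gives 7>3]
(B,S,X): not NE [P1→A gives 9>0]
(B,S,Y): not NE [P3→Z gives 8>6]
(B,S,Z): not NE [P1→A gives 2>0; P2→P gives 8>5]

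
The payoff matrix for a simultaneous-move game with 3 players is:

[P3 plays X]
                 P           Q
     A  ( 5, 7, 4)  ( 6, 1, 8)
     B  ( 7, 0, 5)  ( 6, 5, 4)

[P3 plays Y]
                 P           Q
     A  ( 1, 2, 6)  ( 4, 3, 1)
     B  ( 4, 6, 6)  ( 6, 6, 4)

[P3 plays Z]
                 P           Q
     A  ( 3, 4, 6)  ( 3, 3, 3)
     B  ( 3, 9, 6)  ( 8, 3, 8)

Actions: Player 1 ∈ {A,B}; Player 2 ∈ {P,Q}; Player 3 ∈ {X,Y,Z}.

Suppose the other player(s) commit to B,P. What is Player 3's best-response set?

BR_3 = {Y,Z}

u_3(X vs B,P) = 5
u_3(Y vs B,P) = 6
u_3(Z vs B,P) = 6
max payoff 6 at {Y,Z}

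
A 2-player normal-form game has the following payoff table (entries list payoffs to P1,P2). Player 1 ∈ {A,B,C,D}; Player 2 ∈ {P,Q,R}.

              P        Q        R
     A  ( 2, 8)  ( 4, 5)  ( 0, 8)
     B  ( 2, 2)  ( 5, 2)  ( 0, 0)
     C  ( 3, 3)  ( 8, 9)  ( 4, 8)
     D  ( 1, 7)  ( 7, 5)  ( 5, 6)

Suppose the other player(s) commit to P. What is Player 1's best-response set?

P1 best: {C}

u_1(A vs P) = 2
u_1(B vs P) = 2
u_1(C vs P) = 3
u_1(D vs P) = 1
max payoff 3 at {C}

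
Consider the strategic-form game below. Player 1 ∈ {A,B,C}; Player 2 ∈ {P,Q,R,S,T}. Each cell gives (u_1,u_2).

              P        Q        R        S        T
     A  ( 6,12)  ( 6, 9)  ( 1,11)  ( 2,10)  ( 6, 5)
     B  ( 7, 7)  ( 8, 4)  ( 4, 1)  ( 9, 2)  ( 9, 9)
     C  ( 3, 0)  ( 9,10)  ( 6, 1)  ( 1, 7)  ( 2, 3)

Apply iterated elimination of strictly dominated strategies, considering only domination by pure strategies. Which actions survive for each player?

P1 drop A (B beats it: P:7>6 Q:8>6 R:4>1 S:9>2 T:9>6)
P2 drop P (T beats it: B:9>7 C:3>0)
P2 drop R (Q beats it: B:4>1 C:10>1)
P2 drop S (Q beats it: B:4>2 C:10>7)
P1→{B,C} P2→{Q,T}

Remaining: P1:{B,C} P2:{Q,T}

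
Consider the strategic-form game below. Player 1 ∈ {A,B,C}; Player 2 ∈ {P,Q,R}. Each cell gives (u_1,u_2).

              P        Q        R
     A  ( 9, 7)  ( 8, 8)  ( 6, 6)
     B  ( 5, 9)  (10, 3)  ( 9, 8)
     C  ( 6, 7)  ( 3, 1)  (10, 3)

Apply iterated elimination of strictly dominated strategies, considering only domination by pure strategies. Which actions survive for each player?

P2 drop R (P beats it: A:7>6 B:9>8 C:7>3)
P1 drop C (A beats it: P:9>6 Q:8>3)
P1→{A,B} P2→{P,Q}

Survivors P1:{A,B} P2:{P,Q}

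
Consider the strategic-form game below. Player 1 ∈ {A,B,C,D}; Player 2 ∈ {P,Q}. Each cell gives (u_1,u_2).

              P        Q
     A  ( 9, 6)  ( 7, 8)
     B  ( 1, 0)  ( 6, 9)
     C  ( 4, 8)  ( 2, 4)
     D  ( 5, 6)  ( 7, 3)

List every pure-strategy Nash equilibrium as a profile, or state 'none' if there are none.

(A,P): not NE [P2→Q gives 8>6]
(A,Q): NE
(B,P): not NE [P1→A gives 9>1; P2→Q gives 9>0]
(B,Q): not NE [P1→D gives 7>6]
(C,P): not NE [P1→A gives 9>4]
(C,Q): not NE [P1→D gives 7>2; P2→P gives 8>4]
(D,P): not NE [P1→A gives 9>5]
(D,Q): not NE [P2→P gives 6>3]

NE set: (A,Q)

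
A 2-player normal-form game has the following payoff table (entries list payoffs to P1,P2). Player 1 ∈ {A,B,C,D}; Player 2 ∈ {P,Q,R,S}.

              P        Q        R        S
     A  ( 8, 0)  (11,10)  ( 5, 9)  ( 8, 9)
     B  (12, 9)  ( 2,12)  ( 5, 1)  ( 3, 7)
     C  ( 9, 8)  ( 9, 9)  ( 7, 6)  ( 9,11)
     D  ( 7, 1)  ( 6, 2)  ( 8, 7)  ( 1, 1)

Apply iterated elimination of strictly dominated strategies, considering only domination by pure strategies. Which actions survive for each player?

Survivors P1:{A,C,D} P2:{Q,R,S}

P2 drop P (Q beats it: A:10>0 B:12>9 C:9>8 D:2>1)
P1 drop B (C beats it: Q:9>2 R:7>5 S:9>3)
P1→{A,C,D} P2→{Q,R,S}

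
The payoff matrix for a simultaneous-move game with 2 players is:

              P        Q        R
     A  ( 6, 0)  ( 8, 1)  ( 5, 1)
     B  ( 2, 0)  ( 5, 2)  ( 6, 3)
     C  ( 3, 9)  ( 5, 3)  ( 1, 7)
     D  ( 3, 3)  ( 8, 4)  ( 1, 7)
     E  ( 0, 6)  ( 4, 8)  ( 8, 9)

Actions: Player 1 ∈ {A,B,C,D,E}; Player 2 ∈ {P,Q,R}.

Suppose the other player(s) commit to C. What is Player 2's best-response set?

u_2(P vs C) = 9
u_2(Q vs C) = 3
u_2(R vs C) = 7
max payoff 9 at {P}

P2 best: {P}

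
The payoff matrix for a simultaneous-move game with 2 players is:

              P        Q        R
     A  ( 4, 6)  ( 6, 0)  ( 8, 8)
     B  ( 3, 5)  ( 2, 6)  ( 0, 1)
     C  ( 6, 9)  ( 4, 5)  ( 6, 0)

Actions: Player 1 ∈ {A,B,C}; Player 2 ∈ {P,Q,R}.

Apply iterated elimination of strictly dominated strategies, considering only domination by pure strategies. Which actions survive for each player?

P1 drop B (A beats it: P:4>3 Q:6>2 R:8>0)
P2 drop Q (P beats it: A:6>0 C:9>5)
P1→{A,C} P2→{P,R}

Survivors P1:{A,C} P2:{P,R}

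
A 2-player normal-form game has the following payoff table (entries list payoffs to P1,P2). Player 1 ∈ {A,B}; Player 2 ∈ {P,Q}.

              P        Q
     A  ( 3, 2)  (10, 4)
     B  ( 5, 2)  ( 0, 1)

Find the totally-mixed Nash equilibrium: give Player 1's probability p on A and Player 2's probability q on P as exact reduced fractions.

(p,q) = (1/3, 5/6)

P1 indiff ⇒ q·3+(1-q)·10 = q·5+(1-q)·0 ⇒ q(-2) = (1-q)(-10) ⇒ q = 5/6
P2 indiff ⇒ p·2+(1-p)·2 = p·4+(1-p)·1 ⇒ p(-2) = (1-p)(-1) ⇒ p = 1/3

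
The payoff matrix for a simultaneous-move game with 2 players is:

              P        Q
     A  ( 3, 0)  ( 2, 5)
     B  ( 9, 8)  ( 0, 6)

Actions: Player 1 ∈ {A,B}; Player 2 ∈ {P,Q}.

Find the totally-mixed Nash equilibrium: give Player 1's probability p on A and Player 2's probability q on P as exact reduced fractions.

P1 mixes 2/7 on A; P2 mixes 1/4 on P

P1 indiff ⇒ q·3+(1-q)·2 = q·9+(1-q)·0 ⇒ q(-6) = (1-q)(-2) ⇒ q = 1/4
P2 indiff ⇒ p·0+(1-p)·8 = p·5+(1-p)·6 ⇒ p(-5) = (1-p)(-2) ⇒ p = 2/7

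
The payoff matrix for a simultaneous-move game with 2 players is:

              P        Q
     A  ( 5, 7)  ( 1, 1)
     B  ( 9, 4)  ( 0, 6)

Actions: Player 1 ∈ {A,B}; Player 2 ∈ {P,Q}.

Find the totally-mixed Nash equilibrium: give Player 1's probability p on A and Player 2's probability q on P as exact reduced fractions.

p=1/4, q=1/5

P1 indiff ⇒ q·5+(1-q)·1 = q·9+(1-q)·0 ⇒ q(-4) = (1-q)(-1) ⇒ q = 1/5
P2 indiff ⇒ p·7+(1-p)·4 = p·1+(1-p)·6 ⇒ p(6) = (1-p)(2) ⇒ p = 1/4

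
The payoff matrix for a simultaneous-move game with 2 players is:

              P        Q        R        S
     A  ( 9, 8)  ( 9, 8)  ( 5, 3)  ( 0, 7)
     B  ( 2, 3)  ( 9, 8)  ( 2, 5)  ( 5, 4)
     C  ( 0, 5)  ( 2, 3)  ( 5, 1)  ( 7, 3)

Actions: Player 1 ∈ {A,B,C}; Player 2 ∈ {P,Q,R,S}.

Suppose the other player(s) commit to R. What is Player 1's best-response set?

u_1(A vs R) = 5
u_1(B vs R) = 2
u_1(C vs R) = 5
max payoff 5 at {A,C}

P1 best: {A,C}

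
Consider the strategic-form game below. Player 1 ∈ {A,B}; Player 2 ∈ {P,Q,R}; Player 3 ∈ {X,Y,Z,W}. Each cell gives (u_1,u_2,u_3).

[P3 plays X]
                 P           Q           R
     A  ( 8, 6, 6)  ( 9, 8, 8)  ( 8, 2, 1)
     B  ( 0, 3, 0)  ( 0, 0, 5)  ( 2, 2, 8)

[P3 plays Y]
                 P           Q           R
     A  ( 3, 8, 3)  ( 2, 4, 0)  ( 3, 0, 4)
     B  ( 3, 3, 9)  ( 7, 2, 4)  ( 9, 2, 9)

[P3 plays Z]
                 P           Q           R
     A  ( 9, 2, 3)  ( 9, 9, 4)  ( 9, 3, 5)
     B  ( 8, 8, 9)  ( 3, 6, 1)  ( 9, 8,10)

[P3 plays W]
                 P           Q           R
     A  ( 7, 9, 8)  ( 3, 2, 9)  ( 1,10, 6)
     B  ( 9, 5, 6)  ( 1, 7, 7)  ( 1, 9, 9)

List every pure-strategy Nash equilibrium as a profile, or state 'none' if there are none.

(A,P,X): not NE [P2→Q gives 8>6; P3→W gives 8>6]
(A,P,Y): not NE [P3→W gives 8>3]
(A,P,Z): not NE [P2→Q gives 9>2; P3→W gives 8>3]
(A,P,W): not NE [P1→B gives 9>7; P2→R gives 10>9]
(A,Q,X): not NE [P3→W gives 9>8]
(A,Q,Y): not NE [P1→B gives 7>2; P2→P gives 8>4; P3→W gives 9>0]
(A,Q,Z): not NE [P3→W gives 9>4]
(A,Q,W): not NE [P2→R gives 10>2]
(A,R,X): not NE [P2→Q gives 8>2; P3→W gives 6>1]
(A,R,Y): not NE [P1→B gives 9>3; P2→P gives 8>0; P3→W gives 6>4]
(A,R,Z): not NE [P2→Q gives 9>3; P3→W gives 6>5]
(A,R,W): NE
(B,P,X): not NE [P1→A gives 8>0; P3→Z gives 9>0]
(B,P,Y): NE
(B,P,Z): not NE [P1→A gives 9>8]
(B,P,W): not NE [P2→R gives 9>5; P3→Z gives 9>6]
(B,Q,X): not NE [P1→A gives 9>0; P2→P gives 3>0; P3→W gives 7>5]
(B,Q,Y): not NE [P2→P gives 3>2; P3→W gives 7>4]
(B,Q,Z): not NE [P1→A gives 9>3; P2→R gives 8>6; P3→W gives 7>1]
(B,Q,W): not NE [P1→A gives 3>1; P2→R gives 9>7]
(B,R,X): not NE [P1→A gives 8>2; P2→P gives 3>2; P3→Z gives 10>8]
(B,R,Y): not NE [P2→P gives 3>2; P3→Z gives 10>9]
(B,R,Z): NE
(B,R,W): not NE [P3→Z gives 10>9]

NE set: (A,R,W), (B,P,Y), (B,R,Z)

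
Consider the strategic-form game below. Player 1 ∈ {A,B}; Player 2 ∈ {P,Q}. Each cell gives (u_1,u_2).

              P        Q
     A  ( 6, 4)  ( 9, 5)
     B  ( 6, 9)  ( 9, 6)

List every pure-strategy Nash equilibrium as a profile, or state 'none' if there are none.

(A,P): not NE [P2→Q gives 5>4]
(A,Q): NE
(B,P): NE
(B,Q): not NE [P2→P gives 9>6]

PSNE = {(A,Q), (B,P)}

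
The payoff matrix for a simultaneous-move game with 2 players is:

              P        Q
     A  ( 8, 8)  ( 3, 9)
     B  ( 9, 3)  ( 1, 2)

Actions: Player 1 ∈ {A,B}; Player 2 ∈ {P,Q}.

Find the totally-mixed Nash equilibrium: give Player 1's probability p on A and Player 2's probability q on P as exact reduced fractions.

p=1/2, q=2/3

P1 indiff ⇒ q·8+(1-q)·3 = q·9+(1-q)·1 ⇒ q(-1) = (1-q)(-2) ⇒ q = 2/3
P2 indiff ⇒ p·8+(1-p)·3 = p·9+(1-p)·2 ⇒ p(-1) = (1-p)(-1) ⇒ p = 1/2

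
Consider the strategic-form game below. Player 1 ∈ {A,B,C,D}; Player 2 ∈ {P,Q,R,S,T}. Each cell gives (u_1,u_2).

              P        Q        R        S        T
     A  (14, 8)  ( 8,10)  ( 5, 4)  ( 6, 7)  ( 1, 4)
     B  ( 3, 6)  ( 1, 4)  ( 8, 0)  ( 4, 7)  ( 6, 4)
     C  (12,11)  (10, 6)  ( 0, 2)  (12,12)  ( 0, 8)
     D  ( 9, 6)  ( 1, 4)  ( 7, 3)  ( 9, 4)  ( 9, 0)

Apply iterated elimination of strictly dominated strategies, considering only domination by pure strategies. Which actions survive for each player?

IESDS → P1:{A,C} P2:{P,Q,S}

P2 drop R (P beats it: A:8>4 B:6>0 C:11>2 D:6>3)
P2 drop T (P beats it: A:8>4 B:6>4 C:11>8 D:6>0)
P1 drop B (A beats it: P:14>3 Q:8>1 S:6>4)
P1 drop D (C beats it: P:12>9 Q:10>1 S:12>9)
P1→{A,C} P2→{P,Q,S}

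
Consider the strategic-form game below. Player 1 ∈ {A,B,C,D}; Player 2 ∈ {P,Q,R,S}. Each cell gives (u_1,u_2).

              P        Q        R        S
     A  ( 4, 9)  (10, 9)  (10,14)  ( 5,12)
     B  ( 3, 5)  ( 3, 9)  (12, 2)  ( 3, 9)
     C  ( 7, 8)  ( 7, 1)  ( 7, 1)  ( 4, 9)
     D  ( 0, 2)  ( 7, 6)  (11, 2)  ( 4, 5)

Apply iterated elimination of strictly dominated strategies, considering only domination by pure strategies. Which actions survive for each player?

P2 drop P (S beats it: A:12>9 B:9>5 C:9>8 D:5>2)
P1 drop C (A beats it: Q:10>7 R:10>7 S:5>4)
P1→{A,B,D} P2→{Q,R,S}

Remaining: P1:{A,B,D} P2:{Q,R,S}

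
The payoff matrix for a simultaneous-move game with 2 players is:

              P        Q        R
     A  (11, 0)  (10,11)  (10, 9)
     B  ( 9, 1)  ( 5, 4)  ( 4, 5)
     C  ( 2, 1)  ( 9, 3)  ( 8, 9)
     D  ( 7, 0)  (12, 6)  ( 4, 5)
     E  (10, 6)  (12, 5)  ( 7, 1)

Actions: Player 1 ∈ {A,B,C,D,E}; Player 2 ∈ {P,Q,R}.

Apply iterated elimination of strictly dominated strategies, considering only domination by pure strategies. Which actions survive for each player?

IESDS → P1:{A,D,E} P2:{P,Q}

P1 drop B (A beats it: P:11>9 Q:10>5 R:10>4)
P1 drop C (A beats it: P:11>2 Q:10>9 R:10>8)
P2 drop R (Q beats it: A:11>9 D:6>5 E:5>1)
P1→{A,D,E} P2→{P,Q}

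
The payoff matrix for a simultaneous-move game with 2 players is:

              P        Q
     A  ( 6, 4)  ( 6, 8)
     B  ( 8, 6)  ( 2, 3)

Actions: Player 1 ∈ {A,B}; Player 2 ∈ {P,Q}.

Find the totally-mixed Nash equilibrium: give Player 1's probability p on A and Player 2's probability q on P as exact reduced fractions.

P1 mixes 3/7 on A; P2 mixes 2/3 on P

P1 indiff ⇒ q·6+(1-q)·6 = q·8+(1-q)·2 ⇒ q(-2) = (1-q)(-4) ⇒ q = 2/3
P2 indiff ⇒ p·4+(1-p)·6 = p·8+(1-p)·3 ⇒ p(-4) = (1-p)(-3) ⇒ p = 3/7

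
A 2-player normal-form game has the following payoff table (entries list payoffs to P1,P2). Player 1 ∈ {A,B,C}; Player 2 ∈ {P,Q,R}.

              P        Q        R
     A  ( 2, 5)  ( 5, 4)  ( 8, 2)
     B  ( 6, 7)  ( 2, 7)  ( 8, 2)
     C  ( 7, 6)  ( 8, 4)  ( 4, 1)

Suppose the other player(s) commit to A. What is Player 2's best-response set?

u_2(P vs A) = 5
u_2(Q vs A) = 4
u_2(R vs A) = 2
max payoff 5 at {P}

BR_2 = {P}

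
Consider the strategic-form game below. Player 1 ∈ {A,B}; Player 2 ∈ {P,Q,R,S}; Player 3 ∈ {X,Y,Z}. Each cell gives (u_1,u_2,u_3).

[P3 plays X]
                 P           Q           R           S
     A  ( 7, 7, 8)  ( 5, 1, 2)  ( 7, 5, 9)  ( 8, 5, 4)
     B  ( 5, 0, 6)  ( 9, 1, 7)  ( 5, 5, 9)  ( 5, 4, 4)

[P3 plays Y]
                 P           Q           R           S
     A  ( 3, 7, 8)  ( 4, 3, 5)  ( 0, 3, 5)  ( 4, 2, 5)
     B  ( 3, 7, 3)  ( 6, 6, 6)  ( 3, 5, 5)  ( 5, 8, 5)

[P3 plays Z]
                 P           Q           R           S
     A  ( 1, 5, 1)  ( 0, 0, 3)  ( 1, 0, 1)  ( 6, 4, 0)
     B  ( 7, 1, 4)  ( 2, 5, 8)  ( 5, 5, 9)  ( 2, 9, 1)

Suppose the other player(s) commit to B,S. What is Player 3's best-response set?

u_3(X vs B,S) = 4
u_3(Y vs B,S) = 5
u_3(Z vs B,S) = 1
max payoff 5 at {Y}

P3 best: {Y}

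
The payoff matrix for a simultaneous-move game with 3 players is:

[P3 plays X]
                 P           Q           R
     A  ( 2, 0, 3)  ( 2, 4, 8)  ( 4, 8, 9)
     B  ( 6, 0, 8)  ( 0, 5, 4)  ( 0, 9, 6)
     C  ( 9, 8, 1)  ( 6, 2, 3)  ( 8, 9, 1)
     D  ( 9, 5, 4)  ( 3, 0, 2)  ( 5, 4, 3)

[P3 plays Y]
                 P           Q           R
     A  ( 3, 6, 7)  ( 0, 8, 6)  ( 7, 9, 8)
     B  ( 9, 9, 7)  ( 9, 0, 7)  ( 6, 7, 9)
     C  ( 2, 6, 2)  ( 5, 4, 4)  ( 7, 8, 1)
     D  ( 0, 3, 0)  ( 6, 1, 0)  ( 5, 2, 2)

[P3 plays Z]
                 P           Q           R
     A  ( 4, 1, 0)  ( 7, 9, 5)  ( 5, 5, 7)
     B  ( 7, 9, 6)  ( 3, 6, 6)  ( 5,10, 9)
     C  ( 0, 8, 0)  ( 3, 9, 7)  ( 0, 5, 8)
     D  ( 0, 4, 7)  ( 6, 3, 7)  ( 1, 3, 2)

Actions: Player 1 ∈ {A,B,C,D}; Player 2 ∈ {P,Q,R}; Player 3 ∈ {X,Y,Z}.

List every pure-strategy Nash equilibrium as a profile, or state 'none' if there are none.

Nash profiles: (B,R,Z)

(A,P,X): not NE [P1→D gives 9>2; P2→R gives 8>0; P3→Y gives 7>3]
(A,P,Y): not NE [P1→B gives 9>3; P2→R gives 9>6]
(A,P,Z): not NE [P1→B gives 7>4; P2→Q gives 9>1; P3→Y gives 7>0]
(A,Q,X): not NE [P1→C gives 6>2; P2→R gives 8>4]
(A,Q,Y): not NE [P1→B gives 9>0; P2→R gives 9>8; P3→X gives 8>6]
(A,Q,Z): not NE [P3→X gives 8>5]
(A,R,X): not NE [P1→C gives 8>4]
(A,R,Y): not NE [P3→X gives 9>8]
(A,R,Z): not NE [P2→Q gives 9>5; P3→X gives 9>7]
(B,P,X): not NE [P1→D gives 9>6; P2→R gives 9>0]
(B,P,Y): not NE [P3→X gives 8>7]
(B,P,Z): not NE [P2→R gives 10>9; P3→X gives 8>6]
(B,Q,X): not NE [P1→C gives 6>0; P2→R gives 9>5; P3→Y gives 7>4]
(B,Q,Y): not NE [P2→P gives 9>0]
(B,Q,Z): not NE [P1→A gives 7>3; P2→R gives 10>6; P3→Y gives 7>6]
(B,R,X): not NE [P1→C gives 8>0; P3→Z gives 9>6]
(B,R,Y): not NE [P1→C gives 7>6; P2→P gives 9>7]
(B,R,Z): NE
(C,P,X): not NE [P2→R gives 9>8; P3→Y gives 2>1]
(C,P,Y): not NE [P1→B gives 9>2; P2→R gives 8>6]
(C,P,Z): not NE [P1→B gives 7>0; P2→Q gives 9>8; P3→Y gives 2>0]
(C,Q,X): not NE [P2→R gives 9>2; P3→Z gives 7>3]
(C,Q,Y): not NE [P1→B gives 9>5; P2→R gives 8>4; P3→Z gives 7>4]
(C,Q,Z): not NE [P1→A gives 7>3]
(C,R,X): not NE [P3→Z gives 8>1]
(C,R,Y): not NE [P3→Z gives 8>1]
(C,R,Z): not NE [P1→B gives 5>0; P2→Q gives 9>5]
(D,P,X): not NE [P3→Z gives 7>4]
(D,P,Y): not NE [P1→B gives 9>0; P3→Z gives 7>0]
(D,P,Z): not NE [P1→B gives 7>0]
(D,Q,X): not NE [P1→C gives 6>3; P2→P gives 5>0; P3→Z gives 7>2]
(D,Q,Y): not NE [P1→B gives 9>6; P2→P gives 3>1; P3→Z gives 7>0]
(D,Q,Z): not NE [P1→A gives 7>6; P2→P gives 4>3]
(D,R,X): not NE [P1→C gives 8>5; P2→P gives 5>4]
(D,R,Y): not NE [P1→C gives 7>5; P2→P gives 3>2; P3→X gives 3>2]
(D,R,Z): not NE [P1→B gives 5>1; P2→P gives 4>3; P3→X gives 3>2]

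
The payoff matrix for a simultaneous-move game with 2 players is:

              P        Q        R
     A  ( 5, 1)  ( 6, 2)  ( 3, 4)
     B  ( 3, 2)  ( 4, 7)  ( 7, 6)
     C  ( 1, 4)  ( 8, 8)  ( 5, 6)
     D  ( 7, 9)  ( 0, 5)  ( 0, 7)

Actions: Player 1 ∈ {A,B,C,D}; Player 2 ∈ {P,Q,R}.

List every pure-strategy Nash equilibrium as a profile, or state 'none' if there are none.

PSNE = {(C,Q), (D,P)}

(A,P): not NE [P1→D gives 7>5; P2→R gives 4>1]
(A,Q): not NE [P1→C gives 8>6; P2→R gives 4>2]
(A,R): not NE [P1→B gives 7>3]
(B,P): not NE [P1→D gives 7>3; P2→Q gives 7>2]
(B,Q): not NE [P1→C gives 8>4]
(B,R): not NE [P2→Q gives 7>6]
(C,P): not NE [P1→D gives 7>1; P2→Q gives 8>4]
(C,Q): NE
(C,R): not NE [P1→B gives 7>5; P2→Q gives 8>6]
(D,P): NE
(D,Q): not NE [P1→C gives 8>0; P2→P gives 9>5]
(D,R): not NE [P1→B gives 7>0; P2→P gives 9>7]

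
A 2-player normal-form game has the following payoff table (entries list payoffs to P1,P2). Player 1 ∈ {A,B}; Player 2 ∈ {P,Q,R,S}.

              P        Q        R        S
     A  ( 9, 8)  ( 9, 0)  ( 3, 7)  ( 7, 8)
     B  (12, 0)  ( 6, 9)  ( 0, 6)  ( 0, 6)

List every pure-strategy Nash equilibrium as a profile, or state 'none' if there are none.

(A,P): not NE [P1→B gives 12>9]
(A,Q): not NE [P2→S gives 8>0]
(A,R): not NE [P2→S gives 8>7]
(A,S): NE
(B,P): not NE [P2→Q gives 9>0]
(B,Q): not NE [P1→A gives 9>6]
(B,R): not NE [P1→A gives 3>0; P2→Q gives 9>6]
(B,S): not NE [P1→A gives 7>0; P2→Q gives 9>6]

PSNE = {(A,S)}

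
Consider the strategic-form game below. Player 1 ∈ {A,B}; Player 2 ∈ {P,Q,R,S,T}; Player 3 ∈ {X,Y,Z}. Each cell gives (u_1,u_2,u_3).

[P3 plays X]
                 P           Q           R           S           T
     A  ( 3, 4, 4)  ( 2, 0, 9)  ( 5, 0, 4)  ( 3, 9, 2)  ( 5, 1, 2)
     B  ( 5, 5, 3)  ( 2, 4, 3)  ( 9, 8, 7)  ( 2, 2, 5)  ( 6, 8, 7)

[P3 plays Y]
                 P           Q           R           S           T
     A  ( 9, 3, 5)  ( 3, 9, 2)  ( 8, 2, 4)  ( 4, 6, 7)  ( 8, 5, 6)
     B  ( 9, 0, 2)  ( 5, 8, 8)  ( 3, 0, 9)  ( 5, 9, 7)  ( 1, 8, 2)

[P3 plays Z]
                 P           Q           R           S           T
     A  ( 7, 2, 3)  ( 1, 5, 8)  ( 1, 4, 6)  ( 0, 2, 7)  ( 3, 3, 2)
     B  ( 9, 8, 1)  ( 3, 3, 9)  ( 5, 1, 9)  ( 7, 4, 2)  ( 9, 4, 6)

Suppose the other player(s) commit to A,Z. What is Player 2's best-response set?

u_2(P vs A,Z) = 2
u_2(Q vs A,Z) = 5
u_2(R vs A,Z) = 4
u_2(S vs A,Z) = 2
u_2(T vs A,Z) = 3
max payoff 5 at {Q}

BR_2 = {Q}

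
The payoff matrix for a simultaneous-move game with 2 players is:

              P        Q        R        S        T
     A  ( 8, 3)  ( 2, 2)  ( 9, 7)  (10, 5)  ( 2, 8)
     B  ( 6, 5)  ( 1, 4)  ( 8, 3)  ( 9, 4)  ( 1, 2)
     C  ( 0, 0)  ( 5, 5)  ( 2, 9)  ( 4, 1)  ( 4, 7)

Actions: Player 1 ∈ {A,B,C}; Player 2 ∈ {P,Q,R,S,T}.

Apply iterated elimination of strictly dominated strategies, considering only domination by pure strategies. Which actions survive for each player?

Remaining: P1:{A,C} P2:{R,T}

P1 drop B (A beats it: P:8>6 Q:2>1 R:9>8 S:10>9 T:2>1)
P2 drop P (R beats it: A:7>3 C:9>0)
P2 drop Q (R beats it: A:7>2 C:9>5)
P2 drop S (R beats it: A:7>5 C:9>1)
P1→{A,C} P2→{R,T}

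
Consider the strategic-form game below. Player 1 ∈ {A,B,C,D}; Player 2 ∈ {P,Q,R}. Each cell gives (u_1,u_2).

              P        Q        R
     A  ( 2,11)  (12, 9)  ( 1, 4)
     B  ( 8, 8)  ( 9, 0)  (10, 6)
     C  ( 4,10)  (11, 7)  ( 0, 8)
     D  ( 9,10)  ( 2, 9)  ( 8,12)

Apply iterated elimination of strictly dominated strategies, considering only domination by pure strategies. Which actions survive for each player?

IESDS → P1:{B,D} P2:{P,R}

P2 drop Q (P beats it: A:11>9 B:8>0 C:10>7 D:10>9)
P1 drop A (B beats it: P:8>2 R:10>1)
P1 drop C (B beats it: P:8>4 R:10>0)
P1→{B,D} P2→{P,R}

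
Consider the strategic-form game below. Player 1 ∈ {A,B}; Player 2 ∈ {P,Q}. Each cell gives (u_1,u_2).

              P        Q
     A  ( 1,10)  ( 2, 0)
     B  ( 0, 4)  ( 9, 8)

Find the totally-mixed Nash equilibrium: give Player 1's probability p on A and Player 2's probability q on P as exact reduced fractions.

P1 mixes 2/7 on A; P2 mixes 7/8 on P

P1 indiff ⇒ q·1+(1-q)·2 = q·0+(1-q)·9 ⇒ q(1) = (1-q)(7) ⇒ q = 7/8
P2 indiff ⇒ p·10+(1-p)·4 = p·0+(1-p)·8 ⇒ p(10) = (1-p)(4) ⇒ p = 2/7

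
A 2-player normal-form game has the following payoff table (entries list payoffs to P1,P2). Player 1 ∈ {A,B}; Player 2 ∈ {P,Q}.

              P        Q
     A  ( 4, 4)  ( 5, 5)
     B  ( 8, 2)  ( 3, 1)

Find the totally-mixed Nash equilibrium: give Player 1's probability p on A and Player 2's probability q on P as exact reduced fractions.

p=1/2, q=1/3

P1 indiff ⇒ q·4+(1-q)·5 = q·8+(1-q)·3 ⇒ q(-4) = (1-q)(-2) ⇒ q = 1/3
P2 indiff ⇒ p·4+(1-p)·2 = p·5+(1-p)·1 ⇒ p(-1) = (1-p)(-1) ⇒ p = 1/2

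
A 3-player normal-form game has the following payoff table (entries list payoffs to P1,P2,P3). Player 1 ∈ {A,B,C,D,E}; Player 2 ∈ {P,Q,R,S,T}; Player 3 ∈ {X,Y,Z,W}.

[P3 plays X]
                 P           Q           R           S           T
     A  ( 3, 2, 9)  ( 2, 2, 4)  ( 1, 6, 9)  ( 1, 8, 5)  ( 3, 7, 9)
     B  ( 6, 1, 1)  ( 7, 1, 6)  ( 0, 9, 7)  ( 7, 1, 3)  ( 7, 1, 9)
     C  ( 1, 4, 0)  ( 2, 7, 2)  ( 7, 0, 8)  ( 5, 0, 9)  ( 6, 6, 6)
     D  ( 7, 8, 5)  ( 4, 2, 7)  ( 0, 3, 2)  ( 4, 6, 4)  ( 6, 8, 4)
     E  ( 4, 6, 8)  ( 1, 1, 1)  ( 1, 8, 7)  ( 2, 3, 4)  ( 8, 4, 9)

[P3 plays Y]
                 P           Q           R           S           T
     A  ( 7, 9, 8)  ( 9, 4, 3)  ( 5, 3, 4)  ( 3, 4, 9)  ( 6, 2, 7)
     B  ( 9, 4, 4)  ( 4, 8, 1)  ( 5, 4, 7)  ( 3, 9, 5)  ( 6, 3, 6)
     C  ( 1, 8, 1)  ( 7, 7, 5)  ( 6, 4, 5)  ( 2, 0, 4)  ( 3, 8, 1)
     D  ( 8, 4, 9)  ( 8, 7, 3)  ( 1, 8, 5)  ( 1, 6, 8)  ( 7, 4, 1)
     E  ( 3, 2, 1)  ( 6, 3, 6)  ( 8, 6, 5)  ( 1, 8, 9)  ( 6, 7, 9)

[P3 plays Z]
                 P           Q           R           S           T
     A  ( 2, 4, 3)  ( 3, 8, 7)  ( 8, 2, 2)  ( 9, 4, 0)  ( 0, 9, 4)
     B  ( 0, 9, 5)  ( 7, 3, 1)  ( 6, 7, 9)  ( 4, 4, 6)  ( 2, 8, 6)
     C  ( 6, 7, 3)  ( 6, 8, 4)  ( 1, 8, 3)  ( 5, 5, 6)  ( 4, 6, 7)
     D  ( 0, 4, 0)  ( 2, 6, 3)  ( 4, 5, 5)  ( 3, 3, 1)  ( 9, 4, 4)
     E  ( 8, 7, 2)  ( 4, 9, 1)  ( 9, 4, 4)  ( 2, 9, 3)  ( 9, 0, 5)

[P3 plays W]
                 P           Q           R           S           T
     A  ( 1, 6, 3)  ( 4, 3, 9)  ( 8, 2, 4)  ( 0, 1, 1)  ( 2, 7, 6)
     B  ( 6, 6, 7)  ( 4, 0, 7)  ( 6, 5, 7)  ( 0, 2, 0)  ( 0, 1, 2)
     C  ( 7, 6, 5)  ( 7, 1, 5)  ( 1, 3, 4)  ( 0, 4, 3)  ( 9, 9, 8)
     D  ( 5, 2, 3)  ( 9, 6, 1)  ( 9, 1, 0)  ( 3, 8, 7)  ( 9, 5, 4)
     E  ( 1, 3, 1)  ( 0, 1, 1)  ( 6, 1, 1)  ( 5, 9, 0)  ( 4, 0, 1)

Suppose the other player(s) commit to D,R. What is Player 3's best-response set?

argmax u_3 = {Y,Z}

u_3(X vs D,R) = 2
u_3(Y vs D,R) = 5
u_3(Z vs D,R) = 5
u_3(W vs D,R) = 0
max payoff 5 at {Y,Z}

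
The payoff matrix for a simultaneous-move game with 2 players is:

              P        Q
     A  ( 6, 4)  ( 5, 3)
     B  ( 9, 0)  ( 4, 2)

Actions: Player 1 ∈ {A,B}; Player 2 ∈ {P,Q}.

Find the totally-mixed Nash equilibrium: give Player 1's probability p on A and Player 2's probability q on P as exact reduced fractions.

P1 indiff ⇒ q·6+(1-q)·5 = q·9+(1-q)·4 ⇒ q(-3) = (1-q)(-1) ⇒ q = 1/4
P2 indiff ⇒ p·4+(1-p)·0 = p·3+(1-p)·2 ⇒ p(1) = (1-p)(2) ⇒ p = 2/3

P1 mixes 2/3 on A; P2 mixes 1/4 on P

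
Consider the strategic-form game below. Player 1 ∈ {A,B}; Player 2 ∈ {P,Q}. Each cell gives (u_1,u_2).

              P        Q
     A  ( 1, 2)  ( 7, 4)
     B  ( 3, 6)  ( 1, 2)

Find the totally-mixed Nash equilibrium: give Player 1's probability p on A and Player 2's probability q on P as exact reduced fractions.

P1 indiff ⇒ q·1+(1-q)·7 = q·3+(1-q)·1 ⇒ q(-2) = (1-q)(-6) ⇒ q = 3/4
P2 indiff ⇒ p·2+(1-p)·6 = p·4+(1-p)·2 ⇒ p(-2) = (1-p)(-4) ⇒ p = 2/3

p=2/3, q=3/4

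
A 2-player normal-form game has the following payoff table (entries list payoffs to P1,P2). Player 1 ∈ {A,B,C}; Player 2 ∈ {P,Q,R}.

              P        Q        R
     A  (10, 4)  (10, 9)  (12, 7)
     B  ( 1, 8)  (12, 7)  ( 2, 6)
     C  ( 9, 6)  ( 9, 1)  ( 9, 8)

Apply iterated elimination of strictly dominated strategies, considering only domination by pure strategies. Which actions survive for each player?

P1 drop C (A beats it: P:10>9 Q:10>9 R:12>9)
P2 drop R (Q beats it: A:9>7 B:7>6)
P1→{A,B} P2→{P,Q}

Survivors P1:{A,B} P2:{P,Q}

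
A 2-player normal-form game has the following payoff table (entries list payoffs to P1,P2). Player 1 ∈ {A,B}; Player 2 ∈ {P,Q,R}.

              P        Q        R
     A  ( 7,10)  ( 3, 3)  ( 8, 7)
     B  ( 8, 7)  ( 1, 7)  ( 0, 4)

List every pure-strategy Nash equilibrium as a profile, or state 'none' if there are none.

PSNE = {(B,P)}

(A,P): not NE [P1→B gives 8>7]
(A,Q): not NE [P2→P gives 10>3]
(A,R): not NE [P2→P gives 10>7]
(B,P): NE
(B,Q): not NE [P1→A gives 3>1]
(B,R): not NE [P1→A gives 8>0; P2→Q gives 7>4]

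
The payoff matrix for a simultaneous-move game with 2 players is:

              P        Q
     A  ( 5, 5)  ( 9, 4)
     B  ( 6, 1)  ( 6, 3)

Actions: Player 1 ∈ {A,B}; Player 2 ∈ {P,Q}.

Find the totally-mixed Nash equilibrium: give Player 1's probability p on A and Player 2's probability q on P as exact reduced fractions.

P1 indiff ⇒ q·5+(1-q)·9 = q·6+(1-q)·6 ⇒ q(-1) = (1-q)(-3) ⇒ q = 3/4
P2 indiff ⇒ p·5+(1-p)·1 = p·4+(1-p)·3 ⇒ p(1) = (1-p)(2) ⇒ p = 2/3

P1 mixes 2/3 on A; P2 mixes 3/4 on P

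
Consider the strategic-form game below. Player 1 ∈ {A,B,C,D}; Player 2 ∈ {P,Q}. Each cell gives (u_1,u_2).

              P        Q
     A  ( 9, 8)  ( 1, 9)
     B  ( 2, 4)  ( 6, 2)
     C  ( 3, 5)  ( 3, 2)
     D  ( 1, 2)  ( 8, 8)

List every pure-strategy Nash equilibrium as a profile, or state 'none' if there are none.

PSNE = {(D,Q)}

(A,P): not NE [P2→Q gives 9>8]
(A,Q): not NE [P1→D gives 8>1]
(B,P): not NE [P1→A gives 9>2]
(B,Q): not NE [P1→D gives 8>6; P2→P gives 4>2]
(C,P): not NE [P1→A gives 9>3]
(C,Q): not NE [P1→D gives 8>3; P2→P gives 5>2]
(D,P): not NE [P1→A gives 9>1; P2→Q gives 8>2]
(D,Q): NE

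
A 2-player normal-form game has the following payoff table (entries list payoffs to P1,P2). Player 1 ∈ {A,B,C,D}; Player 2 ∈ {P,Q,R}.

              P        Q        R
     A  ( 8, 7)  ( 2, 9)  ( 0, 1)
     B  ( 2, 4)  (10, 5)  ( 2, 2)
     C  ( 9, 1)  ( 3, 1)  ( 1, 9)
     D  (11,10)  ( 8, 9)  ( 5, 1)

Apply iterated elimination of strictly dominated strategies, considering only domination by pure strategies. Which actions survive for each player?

P1 drop A (C beats it: P:9>8 Q:3>2 R:1>0)
P1 drop C (D beats it: P:11>9 Q:8>3 R:5>1)
P2 drop R (P beats it: B:4>2 D:10>1)
P1→{B,D} P2→{P,Q}

Survivors P1:{B,D} P2:{P,Q}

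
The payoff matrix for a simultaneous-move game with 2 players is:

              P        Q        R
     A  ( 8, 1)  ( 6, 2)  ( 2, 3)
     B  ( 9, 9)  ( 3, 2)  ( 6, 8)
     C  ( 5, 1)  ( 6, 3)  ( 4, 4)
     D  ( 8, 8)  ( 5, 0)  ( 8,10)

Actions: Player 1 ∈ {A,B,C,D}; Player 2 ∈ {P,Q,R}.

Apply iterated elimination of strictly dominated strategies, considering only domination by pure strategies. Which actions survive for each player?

Survivors P1:{B,D} P2:{P,R}

P2 drop Q (R beats it: A:3>2 B:8>2 C:4>3 D:10>0)
P1 drop A (B beats it: P:9>8 R:6>2)
P1 drop C (B beats it: P:9>5 R:6>4)
P1→{B,D} P2→{P,R}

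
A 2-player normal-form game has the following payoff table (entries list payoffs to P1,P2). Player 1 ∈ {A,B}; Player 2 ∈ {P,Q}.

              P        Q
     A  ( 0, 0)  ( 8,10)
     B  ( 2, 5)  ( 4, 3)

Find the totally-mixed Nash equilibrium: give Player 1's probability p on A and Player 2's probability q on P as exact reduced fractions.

P1 indiff ⇒ q·0+(1-q)·8 = q·2+(1-q)·4 ⇒ q(-2) = (1-q)(-4) ⇒ q = 2/3
P2 indiff ⇒ p·0+(1-p)·5 = p·10+(1-p)·3 ⇒ p(-10) = (1-p)(-2) ⇒ p = 1/6

(p,q) = (1/6, 2/3)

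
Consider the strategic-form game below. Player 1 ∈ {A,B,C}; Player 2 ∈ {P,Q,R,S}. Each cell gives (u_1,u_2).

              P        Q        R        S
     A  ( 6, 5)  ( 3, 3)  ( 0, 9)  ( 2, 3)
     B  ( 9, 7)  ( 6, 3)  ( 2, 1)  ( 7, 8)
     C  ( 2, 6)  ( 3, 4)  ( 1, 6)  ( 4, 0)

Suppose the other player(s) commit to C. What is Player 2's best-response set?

u_2(P vs C) = 6
u_2(Q vs C) = 4
u_2(R vs C) = 6
u_2(S vs C) = 0
max payoff 6 at {P,R}

P2 best: {P,R}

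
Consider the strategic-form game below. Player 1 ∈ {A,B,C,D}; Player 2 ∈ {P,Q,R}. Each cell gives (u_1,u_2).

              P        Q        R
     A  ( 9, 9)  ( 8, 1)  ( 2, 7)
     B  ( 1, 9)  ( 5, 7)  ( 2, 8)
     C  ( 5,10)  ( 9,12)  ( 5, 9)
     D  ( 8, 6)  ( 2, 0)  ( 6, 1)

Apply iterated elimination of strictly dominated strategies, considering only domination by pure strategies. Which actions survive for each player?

P1 drop B (C beats it: P:5>1 Q:9>5 R:5>2)
P2 drop R (P beats it: A:9>7 C:10>9 D:6>1)
P1 drop D (A beats it: P:9>8 Q:8>2)
P1→{A,C} P2→{P,Q}

Remaining: P1:{A,C} P2:{P,Q}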